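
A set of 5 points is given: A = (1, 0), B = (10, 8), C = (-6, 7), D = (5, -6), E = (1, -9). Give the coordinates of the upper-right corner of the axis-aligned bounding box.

(10, 8)

x-range [-6, 10], y-range [-9, 8].
The upper-right corner is (10, 8).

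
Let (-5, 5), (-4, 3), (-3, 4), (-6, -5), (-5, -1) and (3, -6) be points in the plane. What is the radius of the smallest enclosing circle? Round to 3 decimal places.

The farthest pair is (-5, 5)–(3, -6) with squared distance 185. The circle on this segment as diameter has centre (-1, -0.5) and r² = 185/4 = 46.25.
Check (-4, 3): distance² to centre = 21.25 ≤ 46.25, so it lies inside.
All remaining points lie in this disk, and no smaller disk contains both endpoints, so this is the minimum enclosing circle.
r = √(46.25) ≈ 6.801.

6.801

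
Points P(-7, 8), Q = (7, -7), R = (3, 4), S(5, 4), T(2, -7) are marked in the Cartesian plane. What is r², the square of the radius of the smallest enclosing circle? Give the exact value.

The minimum enclosing circle of a finite set is fixed by two of the points (as a diameter) or three (as a circumcircle).
The farthest pair is P–Q with squared distance 421. The circle on this segment as diameter has centre (0, 0.5) and r² = 421/4 = 105.25.
Check R: distance² to centre = 21.25 ≤ 105.25, so it lies inside.
All remaining points lie in this disk, and no smaller disk contains both endpoints, so this is the minimum enclosing circle.

105.25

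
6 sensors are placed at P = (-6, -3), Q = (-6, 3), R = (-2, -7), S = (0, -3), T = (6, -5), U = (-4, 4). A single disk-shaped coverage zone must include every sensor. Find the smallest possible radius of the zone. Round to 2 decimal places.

7.21

A smallest enclosing disk is always determined by at most three of the input points on its boundary.
The farthest pair is Q–T with squared distance 208. The circle on this segment as diameter has centre (0, -1) and r² = 208/4 = 52.
Check P: distance² to centre = 40 ≤ 52, so it lies inside.
All remaining points lie in this disk, and no smaller disk contains both endpoints, so this is the minimum enclosing circle.
r = √52 ≈ 7.21.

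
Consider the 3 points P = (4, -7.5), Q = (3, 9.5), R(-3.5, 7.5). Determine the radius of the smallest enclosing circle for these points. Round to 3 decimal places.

Side lengths²: PQ² = 290, PR² = 281.25, QR² = 46.25.
Since PQ² = 290 < 281.25 + 46.25 = 327.5, the triangle is acute, so the smallest enclosing circle is the circumcircle.
Circumcentre = (25/12, 11/12), r² = 5365/72.
r = √(5365/72) ≈ 8.632.

8.632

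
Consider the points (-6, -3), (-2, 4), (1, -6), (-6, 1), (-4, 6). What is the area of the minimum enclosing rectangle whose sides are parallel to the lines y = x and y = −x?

In coordinates u = x + y, v = x − y the rectangle is axis-aligned; the map (x,y)→(u,v) scales areas by 2.
u-values: -9, 2, -5, -5, 2; range = 2 − (-9) = 11.
v-values: -3, -6, 7, -7, -10; range = 7 − (-10) = 17.
Area = (11 × 17) / 2 = 93.5.

93.5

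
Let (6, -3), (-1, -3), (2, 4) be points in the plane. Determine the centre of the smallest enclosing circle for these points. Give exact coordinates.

Call the three points A, B, C in the order given.
Side lengths²: AB² = 49, AC² = 65, BC² = 58.
Since AC² = 65 < 58 + 49 = 107, the triangle is acute, so the smallest enclosing circle is the circumcircle.
Circumcentre = (2.5, -5/14), r² = 1885/98.
Centre = (2.5, -5/14).

(2.5, -5/14)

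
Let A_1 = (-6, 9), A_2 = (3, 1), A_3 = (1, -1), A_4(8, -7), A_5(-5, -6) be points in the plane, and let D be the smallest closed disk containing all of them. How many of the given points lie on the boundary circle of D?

2

A smallest enclosing disk is always determined by at most three of the input points on its boundary.
The farthest pair is A_1–A_4 with squared distance 452. The circle on this segment as diameter has centre (1, 1) and r² = 452/4 = 113.
Check A_2: distance² to centre = 4 ≤ 113, so it lies inside.
All remaining points lie in this disk, and no smaller disk contains both endpoints, so this is the minimum enclosing circle.
The points at distance exactly r from the centre are A_1, A_4 — 2 points.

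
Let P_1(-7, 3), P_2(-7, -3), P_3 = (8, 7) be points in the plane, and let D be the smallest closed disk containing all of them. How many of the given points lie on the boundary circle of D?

2

Side lengths²: P_1P_2² = 36, P_1P_3² = 241, P_2P_3² = 325.
Since P_2P_3² = 325 ≥ 241 + 36 = 277, the angle opposite P_2P_3 is not acute, so the smallest enclosing circle has P_2P_3 as diameter.
Centre = midpoint of P_2P_3 = (0.5, 2), r² = 325/4 = 81.25.
The points at distance exactly r from the centre are P_2, P_3 — 2 points.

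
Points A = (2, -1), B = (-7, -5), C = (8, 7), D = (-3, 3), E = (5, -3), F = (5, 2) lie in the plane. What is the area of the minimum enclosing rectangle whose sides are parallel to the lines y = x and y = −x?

189

In coordinates u = x + y, v = x − y the rectangle is axis-aligned; the map (x,y)→(u,v) scales areas by 2.
u-values: 1, -12, 15, 0, 2, 7; range = 15 − (-12) = 27.
v-values: 3, -2, 1, -6, 8, 3; range = 8 − (-6) = 14.
Area = (27 × 14) / 2 = 189.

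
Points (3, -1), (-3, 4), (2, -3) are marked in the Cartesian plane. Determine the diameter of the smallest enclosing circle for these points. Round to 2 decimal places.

Call the three points A, B, C in the order given.
Side lengths²: AB² = 61, AC² = 5, BC² = 74.
Since BC² = 74 ≥ 61 + 5 = 66, the angle opposite BC is not acute, so the smallest enclosing circle has BC as diameter.
Centre = midpoint of BC = (-0.5, 0.5), r² = 74/4 = 18.5.
Diameter = 2r = 2√(18.5) ≈ 8.60.

8.60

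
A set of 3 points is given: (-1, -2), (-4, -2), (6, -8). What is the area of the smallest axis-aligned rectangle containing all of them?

60

x ranges over [-4, 6], width 10.
y ranges over [-8, -2], height 6.
Area = 10 × 6 = 60.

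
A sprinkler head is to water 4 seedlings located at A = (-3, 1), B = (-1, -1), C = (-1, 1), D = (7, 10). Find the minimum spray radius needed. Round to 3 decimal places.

By Welzl's lemma the MEC is supported by two points (diametrically opposite) or three points (on a circumcircle).
The minimum enclosing circle is determined by three boundary points: A, B, D.
Their circumcentre is (103/38, 179/38) with r² = 33485/722.
The farthest remaining point C is at distance² 19881/722 ≤ 33485/722.
r = √(33485/722) ≈ 6.810.

6.810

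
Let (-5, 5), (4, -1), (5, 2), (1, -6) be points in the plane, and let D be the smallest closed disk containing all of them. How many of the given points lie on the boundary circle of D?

3

By Welzl's lemma the MEC is supported by two points (diametrically opposite) or three points (on a circumcircle).
The minimum enclosing circle is determined by three boundary points: (-5, 5), (5, 2), (1, -6).
Their circumcentre is (-24/23, 1/46) with r² = 85565/2116.
The farthest remaining point (4, -1) is at distance² 56033/2116 ≤ 85565/2116.
The points at distance exactly r from the centre are (-5, 5), (5, 2), (1, -6) — 3 points.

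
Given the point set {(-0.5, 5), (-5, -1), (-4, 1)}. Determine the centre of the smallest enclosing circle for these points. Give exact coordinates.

(-2.75, 2)

Call the three points A, B, C in the order given.
Side lengths²: AB² = 56.25, AC² = 28.25, BC² = 5.
Since AB² = 56.25 ≥ 28.25 + 5 = 33.25, the angle opposite AB is not acute, so the smallest enclosing circle has AB as diameter.
Centre = midpoint of AB = (-2.75, 2), r² = 56.25/4 = 14.0625.
Centre = (-2.75, 2).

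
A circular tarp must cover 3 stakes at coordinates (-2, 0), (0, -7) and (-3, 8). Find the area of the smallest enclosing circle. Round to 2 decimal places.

Call the three points A, B, C in the order given.
Side lengths²: AB² = 53, AC² = 65, BC² = 234.
Since BC² = 234 ≥ 65 + 53 = 118, the angle opposite BC is not acute, so the smallest enclosing circle has BC as diameter.
Centre = midpoint of BC = (-1.5, 0.5), r² = 234/4 = 58.5.
Area = π·r² = π·58.5 ≈ 183.78.

183.78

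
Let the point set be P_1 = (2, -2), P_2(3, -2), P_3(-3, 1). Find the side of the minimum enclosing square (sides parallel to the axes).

The bounding box has width 6 and height 3.
An axis-aligned square enclosing the set must have side ≥ max(width, height).
So the minimum side is max(6, 3) = 6.

6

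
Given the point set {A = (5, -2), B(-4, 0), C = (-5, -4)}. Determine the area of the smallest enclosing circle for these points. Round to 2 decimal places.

81.68

Side lengths²: AB² = 85, AC² = 104, BC² = 17.
Since AC² = 104 ≥ 85 + 17 = 102, the angle opposite AC is not acute, so the smallest enclosing circle has AC as diameter.
Centre = midpoint of AC = (0, -3), r² = 104/4 = 26.
Area = π·r² = π·26 ≈ 81.68.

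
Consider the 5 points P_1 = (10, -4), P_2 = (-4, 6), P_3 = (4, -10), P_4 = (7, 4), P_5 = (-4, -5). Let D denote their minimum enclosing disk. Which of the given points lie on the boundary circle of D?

By Welzl's lemma the MEC is supported by two points (diametrically opposite) or three points (on a circumcircle).
The minimum enclosing circle is determined by three boundary points: P_1, P_2, P_3.
Their circumcentre is (4/3, -4/3) with r² = 740/9.
The farthest remaining point P_4 is at distance² 545/9 ≤ 740/9.
The points at distance exactly r from the centre are P_1, P_2, P_3 — 3 points.

P_1, P_2, P_3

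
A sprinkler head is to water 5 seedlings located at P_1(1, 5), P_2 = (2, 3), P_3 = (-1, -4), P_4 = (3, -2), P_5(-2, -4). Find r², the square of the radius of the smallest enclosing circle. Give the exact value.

22.5

The farthest pair is P_1–P_5 with squared distance 90. The circle on this segment as diameter has centre (-0.5, 0.5) and r² = 90/4 = 22.5.
Check P_2: distance² to centre = 12.5 ≤ 22.5, so it lies inside.
All remaining points lie in this disk, and no smaller disk contains both endpoints, so this is the minimum enclosing circle.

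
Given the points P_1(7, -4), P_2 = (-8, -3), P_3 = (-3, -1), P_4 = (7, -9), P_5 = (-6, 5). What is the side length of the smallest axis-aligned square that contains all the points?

15

The bounding box has width 15 and height 14.
An axis-aligned square enclosing the set must have side ≥ max(width, height).
So the minimum side is max(15, 14) = 15.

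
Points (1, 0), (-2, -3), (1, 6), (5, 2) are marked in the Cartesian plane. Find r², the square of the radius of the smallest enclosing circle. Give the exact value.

23.125

A smallest enclosing disk is always determined by at most three of the input points on its boundary.
The minimum enclosing circle is determined by three boundary points: (-2, -3), (1, 6), (5, 2).
Their circumcentre is (0.25, 1.25) with r² = 23.125.
The farthest remaining point (1, 0) is at distance² 2.125 ≤ 23.125.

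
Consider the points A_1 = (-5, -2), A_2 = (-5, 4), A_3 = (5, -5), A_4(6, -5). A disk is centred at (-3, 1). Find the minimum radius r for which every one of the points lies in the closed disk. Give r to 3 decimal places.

10.817

The required radius is the distance from (-3, 1) to the farthest point.
Squared distances: 13, 13, 100, 117.
Maximum is 117, attained at A_4.
r = √117 ≈ 10.817.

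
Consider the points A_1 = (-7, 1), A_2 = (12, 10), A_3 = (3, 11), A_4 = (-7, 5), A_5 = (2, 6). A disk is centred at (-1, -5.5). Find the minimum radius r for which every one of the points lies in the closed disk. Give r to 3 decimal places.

The required radius is the distance from (-1, -5.5) to the farthest point.
Squared distances: 78.25, 409.25, 288.25, 146.25, 141.25.
Maximum is 409.25, attained at A_2.
r = √(409.25) ≈ 20.230.

20.230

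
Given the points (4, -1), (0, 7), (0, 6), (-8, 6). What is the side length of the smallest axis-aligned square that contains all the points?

12

The bounding box has width 12 and height 8.
An axis-aligned square enclosing the set must have side ≥ max(width, height).
So the minimum side is max(12, 8) = 12.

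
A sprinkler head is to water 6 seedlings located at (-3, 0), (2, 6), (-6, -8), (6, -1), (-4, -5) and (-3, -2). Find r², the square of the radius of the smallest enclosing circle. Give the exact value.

A smallest enclosing disk is always determined by at most three of the input points on its boundary.
The farthest pair is (2, 6)–(-6, -8) with squared distance 260. The circle on this segment as diameter has centre (-2, -1) and r² = 260/4 = 65.
Check (-3, 0): distance² to centre = 2 ≤ 65, so it lies inside.
All remaining points lie in this disk, and no smaller disk contains both endpoints, so this is the minimum enclosing circle.

65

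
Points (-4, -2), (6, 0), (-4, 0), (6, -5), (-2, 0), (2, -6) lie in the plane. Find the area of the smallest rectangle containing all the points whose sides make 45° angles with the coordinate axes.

In coordinates u = x + y, v = x − y the rectangle is axis-aligned; the map (x,y)→(u,v) scales areas by 2.
u-values: -6, 6, -4, 1, -2, -4; range = 6 − (-6) = 12.
v-values: -2, 6, -4, 11, -2, 8; range = 11 − (-4) = 15.
Area = (12 × 15) / 2 = 90.

90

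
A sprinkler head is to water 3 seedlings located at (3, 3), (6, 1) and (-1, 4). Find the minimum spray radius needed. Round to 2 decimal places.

Call the three points A, B, C in the order given.
Side lengths²: AB² = 13, AC² = 17, BC² = 58.
Since BC² = 58 ≥ 17 + 13 = 30, the angle opposite BC is not acute, so the smallest enclosing circle has BC as diameter.
Centre = midpoint of BC = (2.5, 2.5), r² = 58/4 = 14.5.
r = √(14.5) ≈ 3.81.

3.81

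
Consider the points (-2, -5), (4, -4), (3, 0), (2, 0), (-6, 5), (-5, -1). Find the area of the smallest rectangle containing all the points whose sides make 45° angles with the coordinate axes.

95

In coordinates u = x + y, v = x − y the rectangle is axis-aligned; the map (x,y)→(u,v) scales areas by 2.
u-values: -7, 0, 3, 2, -1, -6; range = 3 − (-7) = 10.
v-values: 3, 8, 3, 2, -11, -4; range = 8 − (-11) = 19.
Area = (10 × 19) / 2 = 95.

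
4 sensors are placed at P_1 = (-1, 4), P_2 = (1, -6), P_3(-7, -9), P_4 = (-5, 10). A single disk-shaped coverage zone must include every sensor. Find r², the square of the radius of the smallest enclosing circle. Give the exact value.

91.25

By Welzl's lemma the MEC is supported by two points (diametrically opposite) or three points (on a circumcircle).
The farthest pair is P_3–P_4 with squared distance 365. The circle on this segment as diameter has centre (-6, 0.5) and r² = 365/4 = 91.25.
Check P_1: distance² to centre = 37.25 ≤ 91.25, so it lies inside.
All remaining points lie in this disk, and no smaller disk contains both endpoints, so this is the minimum enclosing circle.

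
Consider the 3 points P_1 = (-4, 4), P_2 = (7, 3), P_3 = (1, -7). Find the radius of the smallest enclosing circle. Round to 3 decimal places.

Side lengths²: P_1P_2² = 122, P_1P_3² = 146, P_2P_3² = 136.
Since P_1P_3² = 146 < 136 + 122 = 258, the triangle is acute, so the smallest enclosing circle is the circumcircle.
Circumcentre = (67/58, -17/58), r² = 75701/1682.
r = √(75701/1682) ≈ 6.709.

6.709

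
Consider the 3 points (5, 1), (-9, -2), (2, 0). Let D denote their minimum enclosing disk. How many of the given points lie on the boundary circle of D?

Call the three points A, B, C in the order given.
Side lengths²: AB² = 205, AC² = 10, BC² = 125.
Since AB² = 205 ≥ 125 + 10 = 135, the angle opposite AB is not acute, so the smallest enclosing circle has AB as diameter.
Centre = midpoint of AB = (-2, -0.5), r² = 205/4 = 51.25.
The points at distance exactly r from the centre are (5, 1), (-9, -2) — 2 points.

2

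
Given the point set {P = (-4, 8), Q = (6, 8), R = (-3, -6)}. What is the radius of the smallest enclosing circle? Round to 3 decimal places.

Side lengths²: PQ² = 100, PR² = 197, QR² = 277.
Since QR² = 277 < 197 + 100 = 297, the triangle is acute, so the smallest enclosing circle is the circumcircle.
Circumcentre = (1, 37/28), r² = 54569/784.
r = √(54569/784) ≈ 8.343.

8.343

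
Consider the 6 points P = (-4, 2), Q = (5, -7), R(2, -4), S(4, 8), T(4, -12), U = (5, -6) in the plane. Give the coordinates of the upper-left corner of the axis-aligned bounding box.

(-4, 8)

x-range [-4, 5], y-range [-12, 8].
The upper-left corner is (-4, 8).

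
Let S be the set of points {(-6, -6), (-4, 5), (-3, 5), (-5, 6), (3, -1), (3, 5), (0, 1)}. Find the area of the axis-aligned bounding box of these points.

108

x ranges over [-6, 3], width 9.
y ranges over [-6, 6], height 12.
Area = 9 × 12 = 108.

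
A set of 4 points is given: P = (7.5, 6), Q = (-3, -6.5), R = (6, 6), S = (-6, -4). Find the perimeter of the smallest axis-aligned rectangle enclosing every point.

Width = max x − min x = 7.5 − (-6) = 13.5.
Height = max y − min y = 6 − (-6.5) = 12.5.
Perimeter = 2(13.5 + 12.5) = 52.

52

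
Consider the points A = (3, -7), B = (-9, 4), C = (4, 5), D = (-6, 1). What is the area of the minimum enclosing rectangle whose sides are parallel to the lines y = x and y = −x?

161

In coordinates u = x + y, v = x − y the rectangle is axis-aligned; the map (x,y)→(u,v) scales areas by 2.
u-values: -4, -5, 9, -5; range = 9 − (-5) = 14.
v-values: 10, -13, -1, -7; range = 10 − (-13) = 23.
Area = (14 × 23) / 2 = 161.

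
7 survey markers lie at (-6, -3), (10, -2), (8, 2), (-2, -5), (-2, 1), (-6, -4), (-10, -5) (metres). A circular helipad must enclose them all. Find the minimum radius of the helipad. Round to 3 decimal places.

10.112

The farthest pair is (10, -2)–(-10, -5) with squared distance 409. The circle on this segment as diameter has centre (0, -3.5) and r² = 409/4 = 102.25.
Check (-6, -3): distance² to centre = 36.25 ≤ 102.25, so it lies inside.
All remaining points lie in this disk, and no smaller disk contains both endpoints, so this is the minimum enclosing circle.
r = √(102.25) ≈ 10.112.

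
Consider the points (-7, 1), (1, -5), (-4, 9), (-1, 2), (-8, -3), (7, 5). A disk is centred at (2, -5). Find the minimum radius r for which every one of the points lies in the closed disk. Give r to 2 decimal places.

15.23

The required radius is the distance from (2, -5) to the farthest point.
Squared distances: 117, 1, 232, 58, 104, 125.
Maximum is 232, attained at (-4, 9).
r = √232 ≈ 15.23.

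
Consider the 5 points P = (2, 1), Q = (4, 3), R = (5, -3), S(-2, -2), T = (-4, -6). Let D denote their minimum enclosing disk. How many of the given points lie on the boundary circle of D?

2

The farthest pair is Q–T with squared distance 145. The circle on this segment as diameter has centre (0, -1.5) and r² = 145/4 = 36.25.
Check P: distance² to centre = 10.25 ≤ 36.25, so it lies inside.
All remaining points lie in this disk, and no smaller disk contains both endpoints, so this is the minimum enclosing circle.
The points at distance exactly r from the centre are Q, T — 2 points.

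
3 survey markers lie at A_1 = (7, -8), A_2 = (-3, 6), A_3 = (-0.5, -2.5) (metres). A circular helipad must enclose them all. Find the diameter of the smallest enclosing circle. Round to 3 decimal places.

17.205

Side lengths²: A_1A_2² = 296, A_1A_3² = 86.5, A_2A_3² = 78.5.
Since A_1A_2² = 296 ≥ 86.5 + 78.5 = 165, the angle opposite A_1A_2 is not acute, so the smallest enclosing circle has A_1A_2 as diameter.
Centre = midpoint of A_1A_2 = (2, -1), r² = 296/4 = 74.
Diameter = 2r = 2√74 ≈ 17.205.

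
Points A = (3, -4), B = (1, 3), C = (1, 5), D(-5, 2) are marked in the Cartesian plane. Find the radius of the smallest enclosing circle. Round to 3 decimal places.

By Welzl's lemma the MEC is supported by two points (diametrically opposite) or three points (on a circumcircle).
The minimum enclosing circle is determined by three boundary points: A, C, D.
Their circumcentre is (-0.25, 0) with r² = 26.5625.
The farthest remaining point B is at distance² 10.5625 ≤ 26.5625.
r = √(26.5625) ≈ 5.154.

5.154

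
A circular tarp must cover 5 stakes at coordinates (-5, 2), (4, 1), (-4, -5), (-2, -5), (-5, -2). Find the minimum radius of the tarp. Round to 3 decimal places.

5.164

A smallest enclosing disk is always determined by at most three of the input points on its boundary.
The minimum enclosing circle is determined by three boundary points: (-5, 2), (4, 1), (-4, -5).
Their circumcentre is (-24/31, -30/31) with r² = 25625/961.
The farthest remaining point (-5, -2) is at distance² 18185/961 ≤ 25625/961.
r = √(25625/961) ≈ 5.164.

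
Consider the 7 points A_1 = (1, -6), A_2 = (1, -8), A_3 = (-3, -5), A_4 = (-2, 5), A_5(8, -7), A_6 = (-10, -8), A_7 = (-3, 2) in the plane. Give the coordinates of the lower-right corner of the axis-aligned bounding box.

x-range [-10, 8], y-range [-8, 5].
The lower-right corner is (8, -8).

(8, -8)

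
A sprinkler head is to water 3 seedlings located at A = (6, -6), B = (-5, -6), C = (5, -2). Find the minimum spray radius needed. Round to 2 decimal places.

Side lengths²: AB² = 121, AC² = 17, BC² = 116.
Since AB² = 121 < 116 + 17 = 133, the triangle is acute, so the smallest enclosing circle is the circumcircle.
Circumcentre = (0.5, -5.25), r² = 30.8125.
r = √(30.8125) ≈ 5.55.

5.55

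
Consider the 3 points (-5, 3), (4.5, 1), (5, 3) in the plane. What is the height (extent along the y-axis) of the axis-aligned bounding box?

max y = 3, min y = 1, so height = 2.

2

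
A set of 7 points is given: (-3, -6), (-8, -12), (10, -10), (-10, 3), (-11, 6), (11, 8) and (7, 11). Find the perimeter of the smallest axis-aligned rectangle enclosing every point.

90

Width = max x − min x = 11 − (-11) = 22.
Height = max y − min y = 11 − (-12) = 23.
Perimeter = 2(22 + 23) = 90.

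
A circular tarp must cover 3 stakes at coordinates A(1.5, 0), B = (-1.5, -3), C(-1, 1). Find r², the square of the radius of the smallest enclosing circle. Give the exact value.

Side lengths²: AB² = 18, AC² = 7.25, BC² = 16.25.
Since AB² = 18 < 16.25 + 7.25 = 23.5, the triangle is acute, so the smallest enclosing circle is the circumcircle.
Circumcentre = (-11/28, -31/28), r² = 1885/392.

1885/392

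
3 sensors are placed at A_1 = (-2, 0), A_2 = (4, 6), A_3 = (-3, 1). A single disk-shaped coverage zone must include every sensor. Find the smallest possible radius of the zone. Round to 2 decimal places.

Side lengths²: A_1A_2² = 72, A_1A_3² = 2, A_2A_3² = 74.
Since A_2A_3² = 74 ≥ 72 + 2 = 74, the angle opposite A_2A_3 is not acute, so the smallest enclosing circle has A_2A_3 as diameter.
Centre = midpoint of A_2A_3 = (0.5, 3.5), r² = 74/4 = 18.5.
r = √(18.5) ≈ 4.30.

4.30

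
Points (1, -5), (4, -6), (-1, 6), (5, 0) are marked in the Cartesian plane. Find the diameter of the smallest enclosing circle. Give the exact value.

By Welzl's lemma the MEC is supported by two points (diametrically opposite) or three points (on a circumcircle).
The farthest pair is (4, -6)–(-1, 6) with squared distance 169. The circle on this segment as diameter has centre (1.5, 0) and r² = 169/4 = 42.25.
Check (1, -5): distance² to centre = 25.25 ≤ 42.25, so it lies inside.
All remaining points lie in this disk, and no smaller disk contains both endpoints, so this is the minimum enclosing circle.
Diameter = 2r = 2√(42.25) = 13.

13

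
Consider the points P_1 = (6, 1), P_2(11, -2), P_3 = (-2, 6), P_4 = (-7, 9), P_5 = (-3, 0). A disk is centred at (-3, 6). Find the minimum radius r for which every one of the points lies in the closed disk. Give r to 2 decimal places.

16.12

The required radius is the distance from (-3, 6) to the farthest point.
Squared distances: 106, 260, 1, 25, 36.
Maximum is 260, attained at P_2.
r = √260 ≈ 16.12.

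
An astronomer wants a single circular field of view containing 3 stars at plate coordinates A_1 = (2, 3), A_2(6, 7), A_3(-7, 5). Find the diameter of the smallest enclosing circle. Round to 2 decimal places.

Side lengths²: A_1A_2² = 32, A_1A_3² = 85, A_2A_3² = 173.
Since A_2A_3² = 173 ≥ 85 + 32 = 117, the angle opposite A_2A_3 is not acute, so the smallest enclosing circle has A_2A_3 as diameter.
Centre = midpoint of A_2A_3 = (-0.5, 6), r² = 173/4 = 43.25.
Diameter = 2r = 2√(43.25) ≈ 13.15.

13.15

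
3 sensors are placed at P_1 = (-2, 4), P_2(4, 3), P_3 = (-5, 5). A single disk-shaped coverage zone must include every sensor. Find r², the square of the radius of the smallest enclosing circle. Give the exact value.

21.25

Side lengths²: P_1P_2² = 37, P_1P_3² = 10, P_2P_3² = 85.
Since P_2P_3² = 85 ≥ 37 + 10 = 47, the angle opposite P_2P_3 is not acute, so the smallest enclosing circle has P_2P_3 as diameter.
Centre = midpoint of P_2P_3 = (-0.5, 4), r² = 85/4 = 21.25.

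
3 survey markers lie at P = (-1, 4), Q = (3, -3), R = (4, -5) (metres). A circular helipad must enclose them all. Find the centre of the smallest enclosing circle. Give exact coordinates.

(1.5, -0.5)

Side lengths²: PQ² = 65, PR² = 106, QR² = 5.
Since PR² = 106 ≥ 65 + 5 = 70, the angle opposite PR is not acute, so the smallest enclosing circle has PR as diameter.
Centre = midpoint of PR = (1.5, -0.5), r² = 106/4 = 26.5.
Centre = (1.5, -0.5).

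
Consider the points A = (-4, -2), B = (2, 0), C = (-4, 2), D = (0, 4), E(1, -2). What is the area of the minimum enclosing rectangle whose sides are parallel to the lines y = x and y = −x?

45

In coordinates u = x + y, v = x − y the rectangle is axis-aligned; the map (x,y)→(u,v) scales areas by 2.
u-values: -6, 2, -2, 4, -1; range = 4 − (-6) = 10.
v-values: -2, 2, -6, -4, 3; range = 3 − (-6) = 9.
Area = (10 × 9) / 2 = 45.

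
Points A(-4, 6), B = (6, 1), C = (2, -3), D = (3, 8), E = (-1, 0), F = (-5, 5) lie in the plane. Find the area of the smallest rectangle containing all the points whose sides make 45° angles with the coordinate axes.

90

In coordinates u = x + y, v = x − y the rectangle is axis-aligned; the map (x,y)→(u,v) scales areas by 2.
u-values: 2, 7, -1, 11, -1, 0; range = 11 − (-1) = 12.
v-values: -10, 5, 5, -5, -1, -10; range = 5 − (-10) = 15.
Area = (12 × 15) / 2 = 90.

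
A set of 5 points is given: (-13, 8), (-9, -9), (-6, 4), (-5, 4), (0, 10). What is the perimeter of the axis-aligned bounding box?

64

Width = max x − min x = 0 − (-13) = 13.
Height = max y − min y = 10 − (-9) = 19.
Perimeter = 2(13 + 19) = 64.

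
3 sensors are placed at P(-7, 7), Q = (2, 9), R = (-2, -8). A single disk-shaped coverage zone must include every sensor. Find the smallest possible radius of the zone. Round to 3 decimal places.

Side lengths²: PQ² = 85, PR² = 250, QR² = 305.
Since QR² = 305 < 250 + 85 = 335, the triangle is acute, so the smallest enclosing circle is the circumcircle.
Circumcentre = (-51/58, 41/58), r² = 129625/1682.
r = √(129625/1682) ≈ 8.779.

8.779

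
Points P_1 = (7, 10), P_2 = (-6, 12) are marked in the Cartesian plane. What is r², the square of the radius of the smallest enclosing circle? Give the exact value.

43.25

The smallest circle enclosing two points has them as diameter endpoints.
Centre = midpoint = (0.5, 11); r² = |P_1P_2|²/4 = 173/4 = 43.25.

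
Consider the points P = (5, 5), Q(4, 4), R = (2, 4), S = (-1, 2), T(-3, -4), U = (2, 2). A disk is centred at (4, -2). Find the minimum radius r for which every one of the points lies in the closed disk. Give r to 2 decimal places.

The required radius is the distance from (4, -2) to the farthest point.
Squared distances: 50, 36, 40, 41, 53, 20.
Maximum is 53, attained at T.
r = √53 ≈ 7.28.

7.28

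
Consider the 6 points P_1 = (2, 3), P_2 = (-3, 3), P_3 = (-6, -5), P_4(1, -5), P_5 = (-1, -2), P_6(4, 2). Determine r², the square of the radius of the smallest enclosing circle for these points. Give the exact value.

37.25

The minimum enclosing circle of a finite set is fixed by two of the points (as a diameter) or three (as a circumcircle).
The farthest pair is P_3–P_6 with squared distance 149. The circle on this segment as diameter has centre (-1, -1.5) and r² = 149/4 = 37.25.
Check P_1: distance² to centre = 29.25 ≤ 37.25, so it lies inside.
All remaining points lie in this disk, and no smaller disk contains both endpoints, so this is the minimum enclosing circle.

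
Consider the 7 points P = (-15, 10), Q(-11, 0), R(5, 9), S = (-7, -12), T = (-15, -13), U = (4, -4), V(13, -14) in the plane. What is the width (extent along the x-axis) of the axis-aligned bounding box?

28

max x = 13, min x = -15, so width = 28.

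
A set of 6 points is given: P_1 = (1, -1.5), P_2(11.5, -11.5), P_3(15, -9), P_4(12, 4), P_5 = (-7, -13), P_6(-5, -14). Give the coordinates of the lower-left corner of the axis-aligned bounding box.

(-7, -14)

x-range [-7, 15], y-range [-14, 4].
The lower-left corner is (-7, -14).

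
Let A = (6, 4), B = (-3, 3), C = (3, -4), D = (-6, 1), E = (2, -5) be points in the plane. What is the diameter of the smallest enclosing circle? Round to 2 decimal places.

12.69

By Welzl's lemma the MEC is supported by two points (diametrically opposite) or three points (on a circumcircle).
The minimum enclosing circle is determined by three boundary points: A, D, E.
Their circumcentre is (0.34375, 1.125) with r² = 40.2587890625.
The farthest remaining point C is at distance² 33.3212890625 ≤ 40.2587890625.
Diameter = 2r = 2√(40.2587890625) ≈ 12.69.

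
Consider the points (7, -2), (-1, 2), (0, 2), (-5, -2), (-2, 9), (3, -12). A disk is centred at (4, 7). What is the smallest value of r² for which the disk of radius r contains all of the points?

The required radius is the distance from (4, 7) to the farthest point.
Squared distances: 90, 50, 41, 162, 40, 362.
Maximum is 362, attained at (3, -12).

362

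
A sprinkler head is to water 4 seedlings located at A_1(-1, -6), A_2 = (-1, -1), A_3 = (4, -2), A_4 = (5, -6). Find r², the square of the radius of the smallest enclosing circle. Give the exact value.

By Welzl's lemma the MEC is supported by two points (diametrically opposite) or three points (on a circumcircle).
The farthest pair is A_2–A_4 with squared distance 61. The circle on this segment as diameter has centre (2, -3.5) and r² = 61/4 = 15.25.
Check A_1: distance² to centre = 15.25 ≤ 15.25, so it lies inside.
All remaining points lie in this disk, and no smaller disk contains both endpoints, so this is the minimum enclosing circle.

15.25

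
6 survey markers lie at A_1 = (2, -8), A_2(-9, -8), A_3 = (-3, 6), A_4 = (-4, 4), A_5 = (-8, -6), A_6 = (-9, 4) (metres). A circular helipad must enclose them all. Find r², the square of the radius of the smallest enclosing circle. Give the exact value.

By Welzl's lemma the MEC is supported by two points (diametrically opposite) or three points (on a circumcircle).
The farthest pair is A_1–A_6 with squared distance 265. The circle on this segment as diameter has centre (-3.5, -2) and r² = 265/4 = 66.25.
Check A_2: distance² to centre = 66.25 ≤ 66.25, so it lies inside.
All remaining points lie in this disk, and no smaller disk contains both endpoints, so this is the minimum enclosing circle.

66.25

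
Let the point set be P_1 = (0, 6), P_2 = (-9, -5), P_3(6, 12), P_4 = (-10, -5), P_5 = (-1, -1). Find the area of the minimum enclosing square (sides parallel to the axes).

The bounding box has width 16 and height 17.
An axis-aligned square enclosing the set must have side ≥ max(width, height).
So the minimum side is max(16, 17) = 17.
Area = 17² = 289.

289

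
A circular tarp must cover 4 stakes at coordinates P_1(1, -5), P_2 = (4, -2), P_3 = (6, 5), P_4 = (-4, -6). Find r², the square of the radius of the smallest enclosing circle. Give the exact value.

A smallest enclosing disk is always determined by at most three of the input points on its boundary.
The farthest pair is P_3–P_4 with squared distance 221. The circle on this segment as diameter has centre (1, -0.5) and r² = 221/4 = 55.25.
Check P_1: distance² to centre = 20.25 ≤ 55.25, so it lies inside.
All remaining points lie in this disk, and no smaller disk contains both endpoints, so this is the minimum enclosing circle.

55.25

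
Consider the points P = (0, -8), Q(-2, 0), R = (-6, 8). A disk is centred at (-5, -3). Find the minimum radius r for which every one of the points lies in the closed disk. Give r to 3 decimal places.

The required radius is the distance from (-5, -3) to the farthest point.
Squared distances: 50, 18, 122.
Maximum is 122, attained at R.
r = √122 ≈ 11.045.

11.045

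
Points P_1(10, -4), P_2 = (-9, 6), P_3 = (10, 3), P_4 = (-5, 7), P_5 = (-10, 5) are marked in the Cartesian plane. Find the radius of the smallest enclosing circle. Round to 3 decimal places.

The farthest pair is P_1–P_5 with squared distance 481. The circle on this segment as diameter has centre (0, 0.5) and r² = 481/4 = 120.25.
Check P_2: distance² to centre = 111.25 ≤ 120.25, so it lies inside.
All remaining points lie in this disk, and no smaller disk contains both endpoints, so this is the minimum enclosing circle.
r = √(120.25) ≈ 10.966.

10.966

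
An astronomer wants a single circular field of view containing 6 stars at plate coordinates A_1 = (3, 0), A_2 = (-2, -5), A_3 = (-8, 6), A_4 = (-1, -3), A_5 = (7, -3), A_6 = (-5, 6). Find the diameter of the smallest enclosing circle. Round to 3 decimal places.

17.493

A smallest enclosing disk is always determined by at most three of the input points on its boundary.
The farthest pair is A_3–A_5 with squared distance 306. The circle on this segment as diameter has centre (-0.5, 1.5) and r² = 306/4 = 76.5.
Check A_1: distance² to centre = 14.5 ≤ 76.5, so it lies inside.
All remaining points lie in this disk, and no smaller disk contains both endpoints, so this is the minimum enclosing circle.
Diameter = 2r = 2√(76.5) ≈ 17.493.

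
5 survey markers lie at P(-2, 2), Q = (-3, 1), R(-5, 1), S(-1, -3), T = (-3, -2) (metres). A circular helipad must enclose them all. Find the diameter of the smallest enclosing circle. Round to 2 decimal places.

5.70

The minimum enclosing circle is determined by three boundary points: P, R, S.
Their circumcentre is (-2.75, -0.75) with r² = 8.125.
The farthest remaining point Q is at distance² 3.125 ≤ 8.125.
Diameter = 2r = 2√(8.125) ≈ 5.70.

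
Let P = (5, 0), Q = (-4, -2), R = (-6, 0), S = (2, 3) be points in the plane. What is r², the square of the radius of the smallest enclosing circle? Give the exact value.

The farthest pair is P–R with squared distance 121. The circle on this segment as diameter has centre (-0.5, 0) and r² = 121/4 = 30.25.
Check Q: distance² to centre = 16.25 ≤ 30.25, so it lies inside.
All remaining points lie in this disk, and no smaller disk contains both endpoints, so this is the minimum enclosing circle.

30.25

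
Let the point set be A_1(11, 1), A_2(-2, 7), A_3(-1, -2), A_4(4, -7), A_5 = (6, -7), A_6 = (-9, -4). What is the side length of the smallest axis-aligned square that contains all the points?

The bounding box has width 20 and height 14.
An axis-aligned square enclosing the set must have side ≥ max(width, height).
So the minimum side is max(20, 14) = 20.

20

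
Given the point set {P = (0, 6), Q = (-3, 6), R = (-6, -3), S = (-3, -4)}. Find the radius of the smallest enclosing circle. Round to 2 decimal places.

The minimum enclosing circle is determined by three boundary points: P, R, S.
Their circumcentre is (-63/22, 31/22) with r² = 7085/242.
The farthest remaining point Q is at distance² 5105/242 ≤ 7085/242.
r = √(7085/242) ≈ 5.41.

5.41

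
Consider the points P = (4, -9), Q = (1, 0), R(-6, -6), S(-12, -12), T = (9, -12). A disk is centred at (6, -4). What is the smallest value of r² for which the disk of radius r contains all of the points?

The required radius is the distance from (6, -4) to the farthest point.
Squared distances: 29, 41, 148, 388, 73.
Maximum is 388, attained at S.

388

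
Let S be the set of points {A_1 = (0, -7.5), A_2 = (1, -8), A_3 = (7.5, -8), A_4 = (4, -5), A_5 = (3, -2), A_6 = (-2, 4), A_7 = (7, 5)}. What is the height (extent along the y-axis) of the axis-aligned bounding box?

13

max y = 5, min y = -8, so height = 13.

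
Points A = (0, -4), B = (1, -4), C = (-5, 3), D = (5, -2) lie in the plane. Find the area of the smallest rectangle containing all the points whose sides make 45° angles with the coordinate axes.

52.5

In coordinates u = x + y, v = x − y the rectangle is axis-aligned; the map (x,y)→(u,v) scales areas by 2.
u-values: -4, -3, -2, 3; range = 3 − (-4) = 7.
v-values: 4, 5, -8, 7; range = 7 − (-8) = 15.
Area = (7 × 15) / 2 = 52.5.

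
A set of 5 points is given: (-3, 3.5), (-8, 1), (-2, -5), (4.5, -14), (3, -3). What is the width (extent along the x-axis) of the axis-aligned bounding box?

max x = 4.5, min x = -8, so width = 12.5.

12.5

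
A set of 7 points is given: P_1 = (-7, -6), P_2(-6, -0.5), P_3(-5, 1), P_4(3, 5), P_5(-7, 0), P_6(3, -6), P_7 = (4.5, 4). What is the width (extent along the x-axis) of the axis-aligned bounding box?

11.5

max x = 4.5, min x = -7, so width = 11.5.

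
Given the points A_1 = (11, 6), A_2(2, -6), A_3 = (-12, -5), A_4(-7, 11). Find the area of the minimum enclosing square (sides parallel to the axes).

The bounding box has width 23 and height 17.
An axis-aligned square enclosing the set must have side ≥ max(width, height).
So the minimum side is max(23, 17) = 23.
Area = 23² = 529.

529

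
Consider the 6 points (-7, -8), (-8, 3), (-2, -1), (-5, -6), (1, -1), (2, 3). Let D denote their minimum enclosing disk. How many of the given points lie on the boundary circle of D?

The minimum enclosing circle is determined by three boundary points: (-7, -8), (-8, 3), (2, 3).
Their circumcentre is (-3, -23/11) with r² = 6161/121.
The farthest remaining point (-5, -6) is at distance² 2333/121 ≤ 6161/121.
The points at distance exactly r from the centre are (-7, -8), (-8, 3), (2, 3) — 3 points.

3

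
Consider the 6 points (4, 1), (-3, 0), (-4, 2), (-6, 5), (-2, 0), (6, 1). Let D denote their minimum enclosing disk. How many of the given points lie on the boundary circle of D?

The farthest pair is (-6, 5)–(6, 1) with squared distance 160. The circle on this segment as diameter has centre (0, 3) and r² = 160/4 = 40.
Check (4, 1): distance² to centre = 20 ≤ 40, so it lies inside.
All remaining points lie in this disk, and no smaller disk contains both endpoints, so this is the minimum enclosing circle.
The points at distance exactly r from the centre are (-6, 5), (6, 1) — 2 points.

2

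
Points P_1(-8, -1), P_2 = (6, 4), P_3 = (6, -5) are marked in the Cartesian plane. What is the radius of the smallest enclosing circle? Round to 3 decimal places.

Side lengths²: P_1P_2² = 221, P_1P_3² = 212, P_2P_3² = 81.
Since P_1P_2² = 221 < 212 + 81 = 293, the triangle is acute, so the smallest enclosing circle is the circumcircle.
Circumcentre = (-2/7, -0.5), r² = 11713/196.
r = √(11713/196) ≈ 7.730.

7.730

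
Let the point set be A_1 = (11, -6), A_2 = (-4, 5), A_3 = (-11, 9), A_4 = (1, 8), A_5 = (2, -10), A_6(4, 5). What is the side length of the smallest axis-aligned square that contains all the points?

The bounding box has width 22 and height 19.
An axis-aligned square enclosing the set must have side ≥ max(width, height).
So the minimum side is max(22, 19) = 22.

22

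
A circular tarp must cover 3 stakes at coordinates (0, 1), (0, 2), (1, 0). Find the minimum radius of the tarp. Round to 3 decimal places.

1.118

Call the three points A, B, C in the order given.
Side lengths²: AB² = 1, AC² = 2, BC² = 5.
Since BC² = 5 ≥ 2 + 1 = 3, the angle opposite BC is not acute, so the smallest enclosing circle has BC as diameter.
Centre = midpoint of BC = (0.5, 1), r² = 5/4 = 1.25.
r = √(1.25) ≈ 1.118.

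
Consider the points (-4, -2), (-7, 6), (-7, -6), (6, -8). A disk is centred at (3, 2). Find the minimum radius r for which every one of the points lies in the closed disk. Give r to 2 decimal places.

12.81

The required radius is the distance from (3, 2) to the farthest point.
Squared distances: 65, 116, 164, 109.
Maximum is 164, attained at (-7, -6).
r = √164 ≈ 12.81.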